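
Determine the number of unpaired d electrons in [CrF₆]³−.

Summing ligand charges against the −3 overall charge gives an oxidation state of +3 for chromium.
Cr sits in group 6, so the d-electron count is 6 − 3 = 3.
In an octahedral field the d³ configuration is t₂g³e_g⁰ (only one arrangement possible), giving 3 unpaired electrons.

3 unpaired electrons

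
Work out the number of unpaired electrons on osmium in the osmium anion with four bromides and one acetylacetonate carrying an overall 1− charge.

2

Each bromide is −1; each acetylacetonate is −1; balancing the −1 overall charge requires Os(IV).
Osmium is a group-8 element; Os(IV) is therefore d⁴.
Counting donor atoms: 4×bromide (monodentate) → 4 donors; 1×acetylacetonate (bidentate) → 2 donors. Coordination number = 6.
The spin state decides the count: a 5d ion has a large Δₒ and is invariably low-spin.
An octahedral low-spin d⁴ ion is t₂g⁴e_g⁰, giving 2 unpaired electrons.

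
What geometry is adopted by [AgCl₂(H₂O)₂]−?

tetrahedral

Each chloride is −1; water is neutral; balancing the −1 overall charge requires Ag(I).
Group 11 minus oxidation state 1 gives a d¹⁰ configuration.
With 4 monodentate ligands the coordination number is 4.
A d¹⁰ ion has no crystal-field stabilisation preference between square planar and tetrahedral, so four ligands adopt the sterically favoured tetrahedral geometry.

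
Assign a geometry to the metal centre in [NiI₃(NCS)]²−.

tetrahedral

Ligand charges: each iodide is −1; each isothiocyanate is −1. With an overall charge of −2 the nickel centre must be in the +2 oxidation state.
Ni sits in group 10, so the d-electron count is 10 − 2 = 8.
With 4 monodentate ligands the coordination number is 4.
Iodide and isothiocyanate are weak-field ligands.
With weak-field ligands the CFSE gain from square planar is small, so a 3d d⁸ ion takes the sterically preferred tetrahedral geometry.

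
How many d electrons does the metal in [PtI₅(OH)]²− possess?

d⁶

Summing ligand charges against the −2 overall charge gives an oxidation state of +4 for platinum.
Group 10 minus oxidation state 4 gives a d⁶ configuration.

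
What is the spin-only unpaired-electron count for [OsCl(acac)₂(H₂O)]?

1 unpaired electron

Each chloride is −1; each acetylacetonate is −1; water is neutral; balancing the 0 overall charge requires Os(III).
Osmium is a group-8 element; Os(III) is therefore d⁵.
Counting donor atoms: 1×chloride (monodentate) → 1 donor; 2×acetylacetonate (bidentate) → 4 donors; 1×water (monodentate) → 1 donor. Coordination number = 6.
The spin state decides the count: a 5d ion has a large Δₒ and is invariably low-spin.
An octahedral low-spin d⁵ ion is t₂g⁵e_g⁰, giving 1 unpaired electron.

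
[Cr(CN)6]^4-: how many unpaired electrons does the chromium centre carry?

2

Summing ligand charges against the −4 overall charge gives an oxidation state of +2 for chromium.
Chromium is a group-6 element; Cr(II) is therefore d⁴.
The spin state decides the count: Cyanide is a strong-field ligand (high in the spectrochemical series) for a first-row metal, so the complex is low-spin.
An octahedral low-spin d⁴ ion is t₂g⁴e_g⁰, giving 2 unpaired electrons.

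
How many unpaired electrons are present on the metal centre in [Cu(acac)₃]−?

Summing ligand charges against the −1 overall charge gives an oxidation state of +2 for copper.
Group 11 minus oxidation state 2 gives a d⁹ configuration.
Counting donor atoms: 3×acetylacetonate (bidentate) → 6 donors. Coordination number = 6.
In an octahedral field the d⁹ configuration is t₂g⁶e_g³ (only one arrangement possible), giving 1 unpaired electron.

1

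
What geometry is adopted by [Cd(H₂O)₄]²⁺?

tetrahedral

Summing ligand charges against the +2 overall charge gives an oxidation state of +2 for cadmium.
Cd sits in group 12, so the d-electron count is 12 − 2 = 10.
With 4 monodentate ligands the coordination number is 4.
A d¹⁰ ion has no crystal-field stabilisation preference between square planar and tetrahedral, so four ligands adopt the sterically favoured tetrahedral geometry.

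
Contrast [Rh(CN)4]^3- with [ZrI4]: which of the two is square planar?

For [Rh(CN)4]^3-: Summing ligand charges against the −3 overall charge gives an oxidation state of +1 for rhodium. Rh sits in group 9, so the d-electron count is 9 − 1 = 8. A 4d d⁸ ion has a large crystal-field splitting; square planar leaves the high-energy d_{x²−y²} orbital empty and maximises CFSE. → square planar.
For [ZrI4]: Ligand charges: each iodide is −1. With an overall charge of 0 the zirconium centre must be in the +4 oxidation state. Zr sits in group 4, so the d-electron count is 4 − 4 = 0. A d⁰ ion has no crystal-field stabilisation preference between square planar and tetrahedral, so four ligands adopt the sterically favoured tetrahedral geometry. → tetrahedral.

[Rh(CN)4]^3-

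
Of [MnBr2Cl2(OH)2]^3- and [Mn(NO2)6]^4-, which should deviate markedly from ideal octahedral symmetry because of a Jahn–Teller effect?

[MnBr2Cl2(OH)2]^3-: Ligand charges: each bromide is −1; each chloride is −1; each hydroxide is −1. With an overall charge of −3 the manganese centre must be in the +3 oxidation state. Manganese is a group-7 element; Mn(III) is therefore d⁴. Bromide, chloride, and hydroxide are weak-field ligands for a first-row metal, so the complex is high-spin. The t₂g³e_g¹ (high-spin) configuration has an unevenly filled e_g set; the Jahn–Teller theorem predicts a tetragonal distortion (typically axial elongation) to lift the degeneracy.
[Mn(NO2)6]^4-: Each nitro (N-bound nitrite) is −1; balancing the −4 overall charge requires Mn(II). Mn sits in group 7, so the d-electron count is 7 − 2 = 5. Nitro (N-bound nitrite) is a strong-field ligand (high in the spectrochemical series) for a first-row metal, so the complex is low-spin. The d⁵ configuration leaves the e_g set evenly filled (or empty) — no strong Jahn–Teller driving force.

[MnBr2Cl2(OH)2]^3-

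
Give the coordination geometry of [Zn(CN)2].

Summing ligand charges against the 0 overall charge gives an oxidation state of +2 for zinc.
Zn sits in group 12, so the d-electron count is 12 − 2 = 10.
Coordination number: 2.
A d¹⁰ ion with only two ligands adopts a linear arrangement (sp hybridisation; no CFSE preference).

linear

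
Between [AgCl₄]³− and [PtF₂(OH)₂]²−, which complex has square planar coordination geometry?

[PtF₂(OH)₂]²−

For [AgCl₄]³−: Ligand charges: each chloride is −1. With an overall charge of −3 the silver centre must be in the +1 oxidation state. Group 11 minus oxidation state 1 gives a d¹⁰ configuration. A d¹⁰ ion has no crystal-field stabilisation preference between square planar and tetrahedral, so four ligands adopt the sterically favoured tetrahedral geometry. → tetrahedral.
For [PtF₂(OH)₂]²−: Ligand charges: each fluoride is −1; each hydroxide is −1. With an overall charge of −2 the platinum centre must be in the +2 oxidation state. Group 10 minus oxidation state 2 gives a d⁸ configuration. A 5d d⁸ ion has a large crystal-field splitting; square planar leaves the high-energy d_{x²−y²} orbital empty and maximises CFSE. → square planar.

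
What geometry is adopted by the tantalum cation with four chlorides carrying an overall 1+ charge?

tetrahedral

Ligand charges: each chloride is −1. With an overall charge of +1 the tantalum centre must be in the +5 oxidation state.
Group 5 minus oxidation state 5 gives a d⁰ configuration.
Coordination number: 4.
A d⁰ ion has no crystal-field stabilisation preference between square planar and tetrahedral, so four ligands adopt the sterically favoured tetrahedral geometry.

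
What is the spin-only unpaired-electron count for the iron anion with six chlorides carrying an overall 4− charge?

Ligand charges: each chloride is −1. With an overall charge of −4 the iron centre must be in the +2 oxidation state.
Group 8 minus oxidation state 2 gives a d⁶ configuration.
The spin state decides the count: Chloride is a weak-field ligand for a first-row metal, so the complex is high-spin.
An octahedral high-spin d⁶ ion is t₂g⁴e_g², giving 4 unpaired electrons.

4 unpaired electrons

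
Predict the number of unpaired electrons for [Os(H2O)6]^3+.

Water is neutral; balancing the +3 overall charge requires Os(III).
Os sits in group 8, so the d-electron count is 8 − 3 = 5.
The spin state decides the count: a 5d ion has a large Δₒ and is invariably low-spin.
An octahedral low-spin d⁵ ion is t₂g⁵e_g⁰, giving 1 unpaired electron.

1 unpaired electron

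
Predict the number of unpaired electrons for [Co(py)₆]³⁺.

Ligand charges: pyridine is neutral. With an overall charge of +3 the cobalt centre must be in the +3 oxidation state.
Co sits in group 9, so the d-electron count is 9 − 3 = 6.
The spin state decides the count: Co(III) has an exceptionally large octahedral splitting and is low-spin with essentially every ligand except fluoride.
An octahedral low-spin d⁶ ion is t₂g⁶e_g⁰, giving 0 unpaired electrons.

0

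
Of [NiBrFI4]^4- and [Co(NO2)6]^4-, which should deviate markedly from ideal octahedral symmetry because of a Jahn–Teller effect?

[NiBrFI4]^4-: Summing ligand charges against the −4 overall charge gives an oxidation state of +2 for nickel. Ni sits in group 10, so the d-electron count is 10 − 2 = 8. The d⁸ configuration leaves the e_g set evenly filled (or empty) — no strong Jahn–Teller driving force.
[Co(NO2)6]^4-: Summing ligand charges against the −4 overall charge gives an oxidation state of +2 for cobalt. Cobalt is a group-9 element; Co(II) is therefore d⁷. Nitro (N-bound nitrite) is a strong-field ligand (high in the spectrochemical series) for a first-row metal, so the complex is low-spin. The t₂g⁶e_g¹ (low-spin) configuration has an unevenly filled e_g set; the Jahn–Teller theorem predicts a tetragonal distortion (typically axial elongation) to lift the degeneracy.

[Co(NO2)6]^4-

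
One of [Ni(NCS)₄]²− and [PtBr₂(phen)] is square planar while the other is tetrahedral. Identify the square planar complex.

[PtBr₂(phen)]

For [Ni(NCS)₄]²−: Each isothiocyanate is −1; balancing the −2 overall charge requires Ni(II). Nickel is a group-10 element; Ni(II) is therefore d⁸. Isothiocyanate is a weak-field ligand. With weak-field ligands the CFSE gain from square planar is small, so a 3d d⁸ ion takes the sterically preferred tetrahedral geometry. → tetrahedral.
For [PtBr₂(phen)]: Each bromide is −1; 1,10-phenanthroline is neutral; balancing the 0 overall charge requires Pt(II). Group 10 minus oxidation state 2 gives a d⁸ configuration. A 5d d⁸ ion has a large crystal-field splitting; square planar leaves the high-energy d_{x²−y²} orbital empty and maximises CFSE. → square planar.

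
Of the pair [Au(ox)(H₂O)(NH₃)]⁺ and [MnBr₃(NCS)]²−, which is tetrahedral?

For [Au(ox)(H₂O)(NH₃)]⁺: Summing ligand charges against the +1 overall charge gives an oxidation state of +3 for gold. Group 11 minus oxidation state 3 gives a d⁸ configuration. A 5d d⁸ ion has a large crystal-field splitting; square planar leaves the high-energy d_{x²−y²} orbital empty and maximises CFSE. → square planar.
For [MnBr₃(NCS)]²−: Summing ligand charges against the −2 overall charge gives an oxidation state of +2 for manganese. Group 7 minus oxidation state 2 gives a d⁵ configuration. A high-spin d⁵ ion has zero CFSE in either geometry, so four ligands adopt the sterically favoured tetrahedral geometry. → tetrahedral.

[MnBr₃(NCS)]²−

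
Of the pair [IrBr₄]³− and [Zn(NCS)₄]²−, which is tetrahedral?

For [IrBr₄]³−: Summing ligand charges against the −3 overall charge gives an oxidation state of +1 for iridium. Iridium is a group-9 element; Ir(I) is therefore d⁸. A 5d d⁸ ion has a large crystal-field splitting; square planar leaves the high-energy d_{x²−y²} orbital empty and maximises CFSE. → square planar.
For [Zn(NCS)₄]²−: Summing ligand charges against the −2 overall charge gives an oxidation state of +2 for zinc. Zinc is a group-12 element; Zn(II) is therefore d¹⁰. A d¹⁰ ion has no crystal-field stabilisation preference between square planar and tetrahedral, so four ligands adopt the sterically favoured tetrahedral geometry. → tetrahedral.

[Zn(NCS)₄]²−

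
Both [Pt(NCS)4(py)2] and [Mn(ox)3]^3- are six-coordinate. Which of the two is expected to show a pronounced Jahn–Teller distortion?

[Pt(NCS)4(py)2]: Summing ligand charges against the 0 overall charge gives an oxidation state of +4 for platinum. Group 10 minus oxidation state 4 gives a d⁶ configuration. A 5d ion has a large Δₒ and is invariably low-spin. The d⁶ configuration leaves the e_g set evenly filled (or empty) — no strong Jahn–Teller driving force.
[Mn(ox)3]^3-: Ligand charges: each oxalate is −2. With an overall charge of −3 the manganese centre must be in the +3 oxidation state. Mn sits in group 7, so the d-electron count is 7 − 3 = 4. Oxalate is a weak-field ligand for a first-row metal, so the complex is high-spin. The t₂g³e_g¹ (high-spin) configuration has an unevenly filled e_g set; the Jahn–Teller theorem predicts a tetragonal distortion (typically axial elongation) to lift the degeneracy.

[Mn(ox)3]^3-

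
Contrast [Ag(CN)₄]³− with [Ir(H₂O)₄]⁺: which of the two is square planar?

[Ir(H₂O)₄]⁺

For [Ag(CN)₄]³−: Each cyanide is −1; balancing the −3 overall charge requires Ag(I). Ag sits in group 11, so the d-electron count is 11 − 1 = 10. A d¹⁰ ion has no crystal-field stabilisation preference between square planar and tetrahedral, so four ligands adopt the sterically favoured tetrahedral geometry. → tetrahedral.
For [Ir(H₂O)₄]⁺: Ligand charges: water is neutral. With an overall charge of +1 the iridium centre must be in the +1 oxidation state. Iridium is a group-9 element; Ir(I) is therefore d⁸. A 5d d⁸ ion has a large crystal-field splitting; square planar leaves the high-energy d_{x²−y²} orbital empty and maximises CFSE. → square planar.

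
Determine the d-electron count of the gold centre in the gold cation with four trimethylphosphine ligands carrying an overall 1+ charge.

Ligand charges: trimethylphosphine is neutral. With an overall charge of +1 the gold centre must be in the +1 oxidation state.
Group 11 minus oxidation state 1 gives a d¹⁰ configuration.

d¹⁰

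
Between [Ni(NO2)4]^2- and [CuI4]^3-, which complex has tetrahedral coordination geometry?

[CuI4]^3-

For [Ni(NO2)4]^2-: Ligand charges: each nitro (N-bound nitrite) is −1. With an overall charge of −2 the nickel centre must be in the +2 oxidation state. Ni sits in group 10, so the d-electron count is 10 − 2 = 8. Nitro (N-bound nitrite) is a strong-field ligand (high in the spectrochemical series). A 3d d⁸ ion with strong-field ligands gains enough CFSE to favour square planar over tetrahedral. → square planar.
For [CuI4]^3-: Each iodide is −1; balancing the −3 overall charge requires Cu(I). Copper is a group-11 element; Cu(I) is therefore d¹⁰. A d¹⁰ ion has no crystal-field stabilisation preference between square planar and tetrahedral, so four ligands adopt the sterically favoured tetrahedral geometry. → tetrahedral.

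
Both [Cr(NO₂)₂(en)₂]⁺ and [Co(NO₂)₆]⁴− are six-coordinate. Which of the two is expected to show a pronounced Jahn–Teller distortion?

[Co(NO₂)₆]⁴−

[Cr(NO₂)₂(en)₂]⁺: Summing ligand charges against the +1 overall charge gives an oxidation state of +3 for chromium. Cr sits in group 6, so the d-electron count is 6 − 3 = 3. The d³ configuration leaves the e_g set evenly filled (or empty) — no strong Jahn–Teller driving force.
[Co(NO₂)₆]⁴−: Each nitro (N-bound nitrite) is −1; balancing the −4 overall charge requires Co(II). Cobalt is a group-9 element; Co(II) is therefore d⁷. Nitro (N-bound nitrite) is a strong-field ligand (high in the spectrochemical series) for a first-row metal, so the complex is low-spin. The t₂g⁶e_g¹ (low-spin) configuration has an unevenly filled e_g set; the Jahn–Teller theorem predicts a tetragonal distortion (typically axial elongation) to lift the degeneracy.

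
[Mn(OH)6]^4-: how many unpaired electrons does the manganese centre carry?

5 unpaired electrons

Each hydroxide is −1; balancing the −4 overall charge requires Mn(II).
Group 7 minus oxidation state 2 gives a d⁵ configuration.
The spin state decides the count: Hydroxide is a weak-field ligand for a first-row metal, so the complex is high-spin.
An octahedral high-spin d⁵ ion is t₂g³e_g², giving 5 unpaired electrons.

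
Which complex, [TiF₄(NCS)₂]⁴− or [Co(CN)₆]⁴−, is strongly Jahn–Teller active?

[Co(CN)₆]⁴−

[TiF₄(NCS)₂]⁴−: Ligand charges: each fluoride is −1; each isothiocyanate is −1. With an overall charge of −4 the titanium centre must be in the +2 oxidation state. Ti sits in group 4, so the d-electron count is 4 − 2 = 2. The d² configuration leaves the e_g set evenly filled (or empty) — no strong Jahn–Teller driving force.
[Co(CN)₆]⁴−: Each cyanide is −1; balancing the −4 overall charge requires Co(II). Co sits in group 9, so the d-electron count is 9 − 2 = 7. Cyanide is a strong-field ligand (high in the spectrochemical series) for a first-row metal, so the complex is low-spin. The t₂g⁶e_g¹ (low-spin) configuration has an unevenly filled e_g set; the Jahn–Teller theorem predicts a tetragonal distortion (typically axial elongation) to lift the degeneracy.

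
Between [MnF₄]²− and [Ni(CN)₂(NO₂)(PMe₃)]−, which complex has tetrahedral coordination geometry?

[MnF₄]²−

For [MnF₄]²−: Summing ligand charges against the −2 overall charge gives an oxidation state of +2 for manganese. Manganese is a group-7 element; Mn(II) is therefore d⁵. A high-spin d⁵ ion has zero CFSE in either geometry, so four ligands adopt the sterically favoured tetrahedral geometry. → tetrahedral.
For [Ni(CN)₂(NO₂)(PMe₃)]−: Summing ligand charges against the −1 overall charge gives an oxidation state of +2 for nickel. Ni sits in group 10, so the d-electron count is 10 − 2 = 8. Cyanide, nitro (N-bound nitrite), and trimethylphosphine are strong-field ligands (high in the spectrochemical series). A 3d d⁸ ion with strong-field ligands gains enough CFSE to favour square planar over tetrahedral. → square planar.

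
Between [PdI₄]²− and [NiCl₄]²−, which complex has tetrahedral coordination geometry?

[NiCl₄]²−

For [PdI₄]²−: Each iodide is −1; balancing the −2 overall charge requires Pd(II). Palladium is a group-10 element; Pd(II) is therefore d⁸. A 4d d⁸ ion has a large crystal-field splitting; square planar leaves the high-energy d_{x²−y²} orbital empty and maximises CFSE. → square planar.
For [NiCl₄]²−: Each chloride is −1; balancing the −2 overall charge requires Ni(II). Nickel is a group-10 element; Ni(II) is therefore d⁸. Chloride is a weak-field ligand. With weak-field ligands the CFSE gain from square planar is small, so a 3d d⁸ ion takes the sterically preferred tetrahedral geometry. → tetrahedral.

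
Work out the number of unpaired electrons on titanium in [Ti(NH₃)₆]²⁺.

2

Summing ligand charges against the +2 overall charge gives an oxidation state of +2 for titanium.
Group 4 minus oxidation state 2 gives a d² configuration.
In an octahedral field the d² configuration is t₂g²e_g⁰ (only one arrangement possible), giving 2 unpaired electrons.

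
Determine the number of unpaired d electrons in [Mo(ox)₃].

Summing ligand charges against the 0 overall charge gives an oxidation state of +6 for molybdenum.
Molybdenum is a group-6 element; Mo(VI) is therefore d⁰.
Counting donor atoms: 3×oxalate (bidentate) → 6 donors. Coordination number = 6.
In an octahedral field the d⁰ configuration is t₂g⁰e_g⁰, giving 0 unpaired electrons.

0 unpaired electrons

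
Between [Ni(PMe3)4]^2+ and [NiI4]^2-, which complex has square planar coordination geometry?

For [Ni(PMe3)4]^2+: Trimethylphosphine is neutral; balancing the +2 overall charge requires Ni(II). Ni sits in group 10, so the d-electron count is 10 − 2 = 8. Trimethylphosphine is a strong-field ligand (high in the spectrochemical series). A 3d d⁸ ion with strong-field ligands gains enough CFSE to favour square planar over tetrahedral. → square planar.
For [NiI4]^2-: Summing ligand charges against the −2 overall charge gives an oxidation state of +2 for nickel. Nickel is a group-10 element; Ni(II) is therefore d⁸. Iodide is a weak-field ligand. With weak-field ligands the CFSE gain from square planar is small, so a 3d d⁸ ion takes the sterically preferred tetrahedral geometry. → tetrahedral.

[Ni(PMe3)4]^2+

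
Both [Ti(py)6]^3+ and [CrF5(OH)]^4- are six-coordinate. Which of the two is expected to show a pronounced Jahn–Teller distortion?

[CrF5(OH)]^4-

[Ti(py)6]^3+: Summing ligand charges against the +3 overall charge gives an oxidation state of +3 for titanium. Group 4 minus oxidation state 3 gives a d¹ configuration. The d¹ configuration leaves the e_g set evenly filled (or empty) — no strong Jahn–Teller driving force.
[CrF5(OH)]^4-: Ligand charges: each fluoride is −1; each hydroxide is −1. With an overall charge of −4 the chromium centre must be in the +2 oxidation state. Group 6 minus oxidation state 2 gives a d⁴ configuration. Fluoride and hydroxide are weak-field ligands for a first-row metal, so the complex is high-spin. The t₂g³e_g¹ (high-spin) configuration has an unevenly filled e_g set; the Jahn–Teller theorem predicts a tetragonal distortion (typically axial elongation) to lift the degeneracy.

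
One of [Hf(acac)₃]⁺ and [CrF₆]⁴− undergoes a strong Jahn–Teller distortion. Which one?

[CrF₆]⁴−

[Hf(acac)₃]⁺: Each acetylacetonate is −1; balancing the +1 overall charge requires Hf(IV). Group 4 minus oxidation state 4 gives a d⁰ configuration. The d⁰ configuration leaves the e_g set evenly filled (or empty) — no strong Jahn–Teller driving force.
[CrF₆]⁴−: Ligand charges: each fluoride is −1. With an overall charge of −4 the chromium centre must be in the +2 oxidation state. Chromium is a group-6 element; Cr(II) is therefore d⁴. Fluoride is a weak-field ligand for a first-row metal, so the complex is high-spin. The t₂g³e_g¹ (high-spin) configuration has an unevenly filled e_g set; the Jahn–Teller theorem predicts a tetragonal distortion (typically axial elongation) to lift the degeneracy.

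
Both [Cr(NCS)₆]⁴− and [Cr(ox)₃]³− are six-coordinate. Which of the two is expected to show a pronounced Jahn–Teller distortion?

[Cr(NCS)₆]⁴−: Each isothiocyanate is −1; balancing the −4 overall charge requires Cr(II). Group 6 minus oxidation state 2 gives a d⁴ configuration. Isothiocyanate is a weak-field ligand for a first-row metal, so the complex is high-spin. The t₂g³e_g¹ (high-spin) configuration has an unevenly filled e_g set; the Jahn–Teller theorem predicts a tetragonal distortion (typically axial elongation) to lift the degeneracy.
[Cr(ox)₃]³−: Summing ligand charges against the −3 overall charge gives an oxidation state of +3 for chromium. Chromium is a group-6 element; Cr(III) is therefore d³. The d³ configuration leaves the e_g set evenly filled (or empty) — no strong Jahn–Teller driving force.

[Cr(NCS)₆]⁴−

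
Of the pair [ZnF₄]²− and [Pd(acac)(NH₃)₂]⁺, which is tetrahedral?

For [ZnF₄]²−: Summing ligand charges against the −2 overall charge gives an oxidation state of +2 for zinc. Zinc is a group-12 element; Zn(II) is therefore d¹⁰. A d¹⁰ ion has no crystal-field stabilisation preference between square planar and tetrahedral, so four ligands adopt the sterically favoured tetrahedral geometry. → tetrahedral.
For [Pd(acac)(NH₃)₂]⁺: Each acetylacetonate is −1; ammonia is neutral; balancing the +1 overall charge requires Pd(II). Group 10 minus oxidation state 2 gives a d⁸ configuration. A 4d d⁸ ion has a large crystal-field splitting; square planar leaves the high-energy d_{x²−y²} orbital empty and maximises CFSE. → square planar.

[ZnF₄]²−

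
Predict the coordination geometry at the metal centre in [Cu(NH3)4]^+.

tetrahedral

Ligand charges: ammonia is neutral. With an overall charge of +1 the copper centre must be in the +1 oxidation state.
Copper is a group-11 element; Cu(I) is therefore d¹⁰.
With 4 monodentate ligands the coordination number is 4.
A d¹⁰ ion has no crystal-field stabilisation preference between square planar and tetrahedral, so four ligands adopt the sterically favoured tetrahedral geometry.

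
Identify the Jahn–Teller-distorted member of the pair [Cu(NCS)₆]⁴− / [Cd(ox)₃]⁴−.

[Cu(NCS)₆]⁴−: Ligand charges: each isothiocyanate is −1. With an overall charge of −4 the copper centre must be in the +2 oxidation state. Group 11 minus oxidation state 2 gives a d⁹ configuration. The t₂g⁶e_g³ configuration has an unevenly filled e_g set; the Jahn–Teller theorem predicts a tetragonal distortion (typically axial elongation) to lift the degeneracy.
[Cd(ox)₃]⁴−: Summing ligand charges against the −4 overall charge gives an oxidation state of +2 for cadmium. Group 12 minus oxidation state 2 gives a d¹⁰ configuration. The d¹⁰ configuration leaves the e_g set evenly filled (or empty) — no strong Jahn–Teller driving force.

[Cu(NCS)₆]⁴−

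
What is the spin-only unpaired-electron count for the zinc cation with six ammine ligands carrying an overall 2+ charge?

0

Ammonia is neutral; balancing the +2 overall charge requires Zn(II).
Zinc is a group-12 element; Zn(II) is therefore d¹⁰.
In an octahedral field the d¹⁰ configuration is t₂g⁶e_g⁴, giving 0 unpaired electrons.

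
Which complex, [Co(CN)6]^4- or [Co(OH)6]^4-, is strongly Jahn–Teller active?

[Co(CN)6]^4-: Summing ligand charges against the −4 overall charge gives an oxidation state of +2 for cobalt. Co sits in group 9, so the d-electron count is 9 − 2 = 7. Cyanide is a strong-field ligand (high in the spectrochemical series) for a first-row metal, so the complex is low-spin. The t₂g⁶e_g¹ (low-spin) configuration has an unevenly filled e_g set; the Jahn–Teller theorem predicts a tetragonal distortion (typically axial elongation) to lift the degeneracy.
[Co(OH)6]^4-: Summing ligand charges against the −4 overall charge gives an oxidation state of +2 for cobalt. Group 9 minus oxidation state 2 gives a d⁷ configuration. Hydroxide is a weak-field ligand for a first-row metal, so the complex is high-spin. The d⁷ configuration leaves the e_g set evenly filled (or empty) — no strong Jahn–Teller driving force.

[Co(CN)6]^4-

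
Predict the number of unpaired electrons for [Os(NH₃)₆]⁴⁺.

2

Ligand charges: ammonia is neutral. With an overall charge of +4 the osmium centre must be in the +4 oxidation state.
Os sits in group 8, so the d-electron count is 8 − 4 = 4.
The spin state decides the count: a 5d ion has a large Δₒ and is invariably low-spin.
An octahedral low-spin d⁴ ion is t₂g⁴e_g⁰, giving 2 unpaired electrons.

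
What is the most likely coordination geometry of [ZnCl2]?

linear

Each chloride is −1; balancing the 0 overall charge requires Zn(II).
Group 12 minus oxidation state 2 gives a d¹⁰ configuration.
Coordination number: 2.
A d¹⁰ ion with only two ligands adopts a linear arrangement (sp hybridisation; no CFSE preference).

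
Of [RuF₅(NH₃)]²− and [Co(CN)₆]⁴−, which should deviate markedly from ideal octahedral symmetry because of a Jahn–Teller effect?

[RuF₅(NH₃)]²−: Ligand charges: each fluoride is −1; ammonia is neutral. With an overall charge of −2 the ruthenium centre must be in the +3 oxidation state. Ru sits in group 8, so the d-electron count is 8 − 3 = 5. A 4d ion has a large Δₒ and is invariably low-spin. The d⁵ configuration leaves the e_g set evenly filled (or empty) — no strong Jahn–Teller driving force.
[Co(CN)₆]⁴−: Ligand charges: each cyanide is −1. With an overall charge of −4 the cobalt centre must be in the +2 oxidation state. Cobalt is a group-9 element; Co(II) is therefore d⁷. Cyanide is a strong-field ligand (high in the spectrochemical series) for a first-row metal, so the complex is low-spin. The t₂g⁶e_g¹ (low-spin) configuration has an unevenly filled e_g set; the Jahn–Teller theorem predicts a tetragonal distortion (typically axial elongation) to lift the degeneracy.

[Co(CN)₆]⁴−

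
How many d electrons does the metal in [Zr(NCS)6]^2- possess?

d0

Summing ligand charges against the −2 overall charge gives an oxidation state of +4 for zirconium.
Zr sits in group 4, so the d-electron count is 4 − 4 = 0.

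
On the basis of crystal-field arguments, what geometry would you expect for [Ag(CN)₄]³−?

Ligand charges: each cyanide is −1. With an overall charge of −3 the silver centre must be in the +1 oxidation state.
Ag sits in group 11, so the d-electron count is 11 − 1 = 10.
Coordination number: 4.
A d¹⁰ ion has no crystal-field stabilisation preference between square planar and tetrahedral, so four ligands adopt the sterically favoured tetrahedral geometry.

tetrahedral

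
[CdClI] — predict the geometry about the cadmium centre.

linear

Summing ligand charges against the 0 overall charge gives an oxidation state of +2 for cadmium.
Group 12 minus oxidation state 2 gives a d¹⁰ configuration.
With 2 monodentate ligands the coordination number is 2.
A d¹⁰ ion with only two ligands adopts a linear arrangement (sp hybridisation; no CFSE preference).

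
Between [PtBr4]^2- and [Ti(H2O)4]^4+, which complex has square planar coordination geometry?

[PtBr4]^2-

For [PtBr4]^2-: Summing ligand charges against the −2 overall charge gives an oxidation state of +2 for platinum. Group 10 minus oxidation state 2 gives a d⁸ configuration. A 5d d⁸ ion has a large crystal-field splitting; square planar leaves the high-energy d_{x²−y²} orbital empty and maximises CFSE. → square planar.
For [Ti(H2O)4]^4+: Ligand charges: water is neutral. With an overall charge of +4 the titanium centre must be in the +4 oxidation state. Ti sits in group 4, so the d-electron count is 4 − 4 = 0. A d⁰ ion has no crystal-field stabilisation preference between square planar and tetrahedral, so four ligands adopt the sterically favoured tetrahedral geometry. → tetrahedral.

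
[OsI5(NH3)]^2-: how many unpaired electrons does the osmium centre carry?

1 unpaired electron

Each iodide is −1; ammonia is neutral; balancing the −2 overall charge requires Os(III).
Osmium is a group-8 element; Os(III) is therefore d⁵.
The spin state decides the count: a 5d ion has a large Δₒ and is invariably low-spin.
An octahedral low-spin d⁵ ion is t₂g⁵e_g⁰, giving 1 unpaired electron.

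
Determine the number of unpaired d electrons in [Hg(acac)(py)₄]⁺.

Ligand charges: each acetylacetonate is −1; pyridine is neutral. With an overall charge of +1 the mercury centre must be in the +2 oxidation state.
Mercury is a group-12 element; Hg(II) is therefore d¹⁰.
Counting donor atoms: 1×acetylacetonate (bidentate) → 2 donors; 4×pyridine (monodentate) → 4 donors. Coordination number = 6.
In an octahedral field the d¹⁰ configuration is t₂g⁶e_g⁴, giving 0 unpaired electrons.

0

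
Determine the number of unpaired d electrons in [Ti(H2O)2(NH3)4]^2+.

Summing ligand charges against the +2 overall charge gives an oxidation state of +2 for titanium.
Ti sits in group 4, so the d-electron count is 4 − 2 = 2.
In an octahedral field the d² configuration is t₂g²e_g⁰ (only one arrangement possible), giving 2 unpaired electrons.

2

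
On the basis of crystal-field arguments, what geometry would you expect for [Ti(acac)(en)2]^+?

octahedral

Summing ligand charges against the +1 overall charge gives an oxidation state of +2 for titanium.
Group 4 minus oxidation state 2 gives a d² configuration.
Counting donor atoms: 1×acetylacetonate (bidentate) → 2 donors; 2×ethylenediamine (bidentate) → 4 donors. Coordination number = 6.
Six donors around a single metal centre give an octahedral coordination sphere.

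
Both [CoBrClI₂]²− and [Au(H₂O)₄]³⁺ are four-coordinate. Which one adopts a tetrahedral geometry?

[CoBrClI₂]²−

For [CoBrClI₂]²−: Summing ligand charges against the −2 overall charge gives an oxidation state of +2 for cobalt. Co sits in group 9, so the d-electron count is 9 − 2 = 7. For a high-spin 3d d⁷ ion with weak-field ligands the small Δₜ gives little square-planar CFSE advantage, so four ligands adopt the sterically favoured tetrahedral geometry. → tetrahedral.
For [Au(H₂O)₄]³⁺: Water is neutral; balancing the +3 overall charge requires Au(III). Group 11 minus oxidation state 3 gives a d⁸ configuration. A 5d d⁸ ion has a large crystal-field splitting; square planar leaves the high-energy d_{x²−y²} orbital empty and maximises CFSE. → square planar.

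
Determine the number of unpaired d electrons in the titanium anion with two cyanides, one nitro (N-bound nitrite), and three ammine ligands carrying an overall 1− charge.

Summing ligand charges against the −1 overall charge gives an oxidation state of +2 for titanium.
Ti sits in group 4, so the d-electron count is 4 − 2 = 2.
In an octahedral field the d² configuration is t₂g²e_g⁰ (only one arrangement possible), giving 2 unpaired electrons.

2 unpaired electrons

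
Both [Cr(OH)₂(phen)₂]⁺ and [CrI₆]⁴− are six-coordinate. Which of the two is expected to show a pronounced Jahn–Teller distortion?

[CrI₆]⁴−

[Cr(OH)₂(phen)₂]⁺: Ligand charges: each hydroxide is −1; 1,10-phenanthroline is neutral. With an overall charge of +1 the chromium centre must be in the +3 oxidation state. Chromium is a group-6 element; Cr(III) is therefore d³. The d³ configuration leaves the e_g set evenly filled (or empty) — no strong Jahn–Teller driving force.
[CrI₆]⁴−: Ligand charges: each iodide is −1. With an overall charge of −4 the chromium centre must be in the +2 oxidation state. Cr sits in group 6, so the d-electron count is 6 − 2 = 4. Iodide is a weak-field ligand for a first-row metal, so the complex is high-spin. The t₂g³e_g¹ (high-spin) configuration has an unevenly filled e_g set; the Jahn–Teller theorem predicts a tetragonal distortion (typically axial elongation) to lift the degeneracy.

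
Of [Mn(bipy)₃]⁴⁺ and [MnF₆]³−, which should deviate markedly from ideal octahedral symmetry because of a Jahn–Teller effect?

[MnF₆]³−

[Mn(bipy)₃]⁴⁺: Summing ligand charges against the +4 overall charge gives an oxidation state of +4 for manganese. Group 7 minus oxidation state 4 gives a d³ configuration. The d³ configuration leaves the e_g set evenly filled (or empty) — no strong Jahn–Teller driving force.
[MnF₆]³−: Ligand charges: each fluoride is −1. With an overall charge of −3 the manganese centre must be in the +3 oxidation state. Group 7 minus oxidation state 3 gives a d⁴ configuration. Fluoride is a weak-field ligand for a first-row metal, so the complex is high-spin. The t₂g³e_g¹ (high-spin) configuration has an unevenly filled e_g set; the Jahn–Teller theorem predicts a tetragonal distortion (typically axial elongation) to lift the degeneracy.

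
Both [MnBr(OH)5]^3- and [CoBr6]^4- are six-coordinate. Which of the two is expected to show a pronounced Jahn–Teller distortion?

[MnBr(OH)5]^3-

[MnBr(OH)5]^3-: Ligand charges: each bromide is −1; each hydroxide is −1. With an overall charge of −3 the manganese centre must be in the +3 oxidation state. Mn sits in group 7, so the d-electron count is 7 − 3 = 4. Bromide and hydroxide are weak-field ligands for a first-row metal, so the complex is high-spin. The t₂g³e_g¹ (high-spin) configuration has an unevenly filled e_g set; the Jahn–Teller theorem predicts a tetragonal distortion (typically axial elongation) to lift the degeneracy.
[CoBr6]^4-: Ligand charges: each bromide is −1. With an overall charge of −4 the cobalt centre must be in the +2 oxidation state. Cobalt is a group-9 element; Co(II) is therefore d⁷. Bromide is a weak-field ligand for a first-row metal, so the complex is high-spin. The d⁷ configuration leaves the e_g set evenly filled (or empty) — no strong Jahn–Teller driving force.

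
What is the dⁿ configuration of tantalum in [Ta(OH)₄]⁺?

Summing ligand charges against the +1 overall charge gives an oxidation state of +5 for tantalum.
Ta sits in group 5, so the d-electron count is 5 − 5 = 0.

d⁰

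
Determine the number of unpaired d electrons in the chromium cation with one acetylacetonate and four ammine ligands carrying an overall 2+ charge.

3

Each acetylacetonate is −1; ammonia is neutral; balancing the +2 overall charge requires Cr(III).
Cr sits in group 6, so the d-electron count is 6 − 3 = 3.
Counting donor atoms: 1×acetylacetonate (bidentate) → 2 donors; 4×ammonia (monodentate) → 4 donors. Coordination number = 6.
In an octahedral field the d³ configuration is t₂g³e_g⁰ (only one arrangement possible), giving 3 unpaired electrons.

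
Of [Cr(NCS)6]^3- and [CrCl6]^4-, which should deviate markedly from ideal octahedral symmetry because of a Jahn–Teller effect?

[CrCl6]^4-

[Cr(NCS)6]^3-: Each isothiocyanate is −1; balancing the −3 overall charge requires Cr(III). Group 6 minus oxidation state 3 gives a d³ configuration. The d³ configuration leaves the e_g set evenly filled (or empty) — no strong Jahn–Teller driving force.
[CrCl6]^4-: Each chloride is −1; balancing the −4 overall charge requires Cr(II). Cr sits in group 6, so the d-electron count is 6 − 2 = 4. Chloride is a weak-field ligand for a first-row metal, so the complex is high-spin. The t₂g³e_g¹ (high-spin) configuration has an unevenly filled e_g set; the Jahn–Teller theorem predicts a tetragonal distortion (typically axial elongation) to lift the degeneracy.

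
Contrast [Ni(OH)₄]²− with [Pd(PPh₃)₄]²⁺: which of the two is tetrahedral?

[Ni(OH)₄]²−

For [Ni(OH)₄]²−: Each hydroxide is −1; balancing the −2 overall charge requires Ni(II). Ni sits in group 10, so the d-electron count is 10 − 2 = 8. Hydroxide is a weak-field ligand. With weak-field ligands the CFSE gain from square planar is small, so a 3d d⁸ ion takes the sterically preferred tetrahedral geometry. → tetrahedral.
For [Pd(PPh₃)₄]²⁺: Ligand charges: triphenylphosphine is neutral. With an overall charge of +2 the palladium centre must be in the +2 oxidation state. Pd sits in group 10, so the d-electron count is 10 − 2 = 8. A 4d d⁸ ion has a large crystal-field splitting; square planar leaves the high-energy d_{x²−y²} orbital empty and maximises CFSE. → square planar.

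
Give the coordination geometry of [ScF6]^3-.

octahedral

Ligand charges: each fluoride is −1. With an overall charge of −3 the scandium centre must be in the +3 oxidation state.
Scandium is a group-3 element; Sc(III) is therefore d⁰.
Coordination number: 6.
Six donors around a single metal centre give an octahedral coordination sphere.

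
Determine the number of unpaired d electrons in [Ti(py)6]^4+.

0

Pyridine is neutral; balancing the +4 overall charge requires Ti(IV).
Titanium is a group-4 element; Ti(IV) is therefore d⁰.
In an octahedral field the d⁰ configuration is t₂g⁰e_g⁰, giving 0 unpaired electrons.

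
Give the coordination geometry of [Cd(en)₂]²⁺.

tetrahedral

Summing ligand charges against the +2 overall charge gives an oxidation state of +2 for cadmium.
Cadmium is a group-12 element; Cd(II) is therefore d¹⁰.
Counting donor atoms: 2×ethylenediamine (bidentate) → 4 donors. Coordination number = 4.
A d¹⁰ ion has no crystal-field stabilisation preference between square planar and tetrahedral, so four ligands adopt the sterically favoured tetrahedral geometry.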